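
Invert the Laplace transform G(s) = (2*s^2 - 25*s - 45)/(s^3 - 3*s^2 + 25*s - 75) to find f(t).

Factor the denominator: s^3 - 3*s^2 + 25*s - 75 = (s - 3)*(s^2 + 25).
Partial fraction decomposition gives [-3/(s - 3)] + [5*s/(s^2 + 25)] + [-10/(s^2 + 25)].
Invert each term: -3/(s - 3) ↔ -3e^(3t); 5·s/(s^2 + 25) ↔ 5cos(5t); -2·5/(s^2 + 25) ↔ -2sin(5t).

f(t) = -3*exp(3*t) - 2*sin(5*t) + 5*cos(5*t)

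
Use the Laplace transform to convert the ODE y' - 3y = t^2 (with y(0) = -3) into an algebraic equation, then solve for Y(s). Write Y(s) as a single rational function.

Apply the Laplace transform to the equation.
With L{y'} = sY - y(0) = sY - (-3): the LHS transforms to (s - 3)Y - (-3).
The right side is L{t^2} = 2/s^3.
So (s - 3)Y = 2/s^3 + (-3).
Solve for Y(s) and write it as one ratio of polynomials.

Y(s) = (-3*s^3 + 2)/(s^4 - 3*s^3)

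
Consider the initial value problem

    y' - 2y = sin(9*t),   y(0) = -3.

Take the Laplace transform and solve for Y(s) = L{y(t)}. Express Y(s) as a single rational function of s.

Y(s) = (-3*s^2 - 234)/(s^3 - 2*s^2 + 81*s - 162)

Take the Laplace transform of both sides.
The derivative rules (L{y'} = sY - y(0) = sY - (-3)) turn the left side into (s - 2)Y - (-3).
The right side is L{sin(9*t)} = 9/(s^2 + 81).
So (s - 2)Y = 9/(s^2 + 81) + (-3).
Isolate Y and clear denominators.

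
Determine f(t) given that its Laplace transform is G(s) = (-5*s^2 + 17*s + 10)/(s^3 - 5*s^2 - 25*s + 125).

f(t) = -3*t*exp(5*t) - 3*exp(5*t) - 2*exp(-5*t)

Factor the denominator: s^3 - 5*s^2 - 25*s + 125 = (s - 5)^2*(s + 5).
Partial fraction decomposition gives [-3/(s - 5)] + [-3/(s - 5)^2] + [-2/(s + 5)].
Invert each term: -3/(s - 5) ↔ -3e^(5t); -3/(s - 5)^2 ↔ -3t·e^(5t); -2/(s + 5) ↔ -2e^(-5t).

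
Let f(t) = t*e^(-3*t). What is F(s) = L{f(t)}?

L{e^(-3t)} = 1/(s + 3).
Then apply L{t·g(t)} = -d/ds[G(s)] with G(s) = 1/(s + 3):
differentiating 1 time and applying the sign gives (s + 3)^(-2).

F(s) = (s + 3)^(-2)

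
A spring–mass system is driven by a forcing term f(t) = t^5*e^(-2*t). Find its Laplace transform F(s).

L{t^5} = 5!/s^6 = 120/s^6.
By the first shifting theorem, multiplying by e^(-2t) replaces s with s + 2.

F(s) = 120/(s + 2)^6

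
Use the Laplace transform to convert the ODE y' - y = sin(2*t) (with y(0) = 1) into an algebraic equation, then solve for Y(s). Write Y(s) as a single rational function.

Y(s) = (s^2 + 6)/(s^3 - s^2 + 4*s - 4)

Take the Laplace transform of both sides.
Using L{y'} = sY - y(0) = sY - 1, the left side becomes (s - 1)Y - (1).
The right side is L{sin(2*t)} = 2/(s^2 + 4).
So (s - 1)Y = 2/(s^2 + 4) + (1).
Isolate Y and clear denominators.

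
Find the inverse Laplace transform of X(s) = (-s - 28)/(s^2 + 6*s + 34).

-5*exp(-3*t)*sin(5*t) - exp(-3*t)*cos(5*t)

Complete the square in the denominator: s^2 + 6*s + 34 = (s + 3)^2 + 5^2.
Split the numerator to match: -s - 28 = -1·(s + 3) - 5·5.
Invert each term: -1·(s + 3)/((s + 3)^2 + 25) ↔ -e^(-3t)cos(5t); -5·5/((s + 3)^2 + 25) ↔ -5e^(-3t)sin(5t).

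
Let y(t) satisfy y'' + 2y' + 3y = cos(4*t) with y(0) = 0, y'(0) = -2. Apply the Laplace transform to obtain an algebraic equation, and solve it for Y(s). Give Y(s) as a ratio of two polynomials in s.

Y(s) = (-2*s^2 + s - 32)/(s^4 + 2*s^3 + 19*s^2 + 32*s + 48)

Take the Laplace transform of both sides.
Using L{y''} = s^2 Y - s·y(0) - y'(0) and L{y'} = sY - y(0), with y(0) = 0, y'(0) = -2, the left side becomes (s^2 + 2*s + 3)Y - (-2).
The right side is L{cos(4*t)} = s/(s^2 + 16).
So (s^2 + 2*s + 3)Y = s/(s^2 + 16) + (-2).
Solve for Y(s) and write it as one ratio of polynomials.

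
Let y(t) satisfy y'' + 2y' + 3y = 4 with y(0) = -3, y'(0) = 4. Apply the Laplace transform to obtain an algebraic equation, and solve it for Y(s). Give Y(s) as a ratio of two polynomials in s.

Transform both sides with L{·}.
Using L{y''} = s^2 Y - s·y(0) - y'(0) and L{y'} = sY - y(0), with y(0) = -3, y'(0) = 4, the left side becomes (s^2 + 2*s + 3)Y - (-3*s - 2).
The right side is L{4} = 4/s.
So (s^2 + 2*s + 3)Y = 4/s + (-3*s - 2).
Solve for Y(s) and write it as one ratio of polynomials.

Y(s) = (-3*s^2 - 2*s + 4)/(s^3 + 2*s^2 + 3*s)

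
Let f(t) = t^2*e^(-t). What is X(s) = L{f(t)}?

L{e^(-t)} = 1/(s + 1).
Then apply L{t^2·g(t)} = (-1)^2 d^2/ds^2[G(s)] with G(s) = 1/(s + 1):
differentiating 2 times and applying the sign gives 2/(s + 1)^3.

X(s) = 2/(s + 1)^3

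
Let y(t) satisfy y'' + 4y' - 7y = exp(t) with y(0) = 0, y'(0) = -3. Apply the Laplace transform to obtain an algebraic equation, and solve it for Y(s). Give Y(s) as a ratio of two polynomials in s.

Laplace-transform each side.
The derivative rules (L{y''} = s^2 Y - s·y(0) - y'(0) and L{y'} = sY - y(0), with y(0) = 0, y'(0) = -3) turn the left side into (s^2 + 4*s - 7)Y - (-3).
The right side is L{exp(t)} = 1/(s - 1).
So (s^2 + 4*s - 7)Y = 1/(s - 1) + (-3).
Divide through and combine into a single rational function.

Y(s) = (-3*s + 4)/(s^3 + 3*s^2 - 11*s + 7)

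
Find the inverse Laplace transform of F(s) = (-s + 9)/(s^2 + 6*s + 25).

3*exp(-3*t)*sin(4*t) - exp(-3*t)*cos(4*t)

Complete the square in the denominator: s^2 + 6*s + 25 = (s + 3)^2 + 4^2.
Split the numerator to match: -s + 9 = -1·(s + 3) + 3·4.
Invert each term: -1·(s + 3)/((s + 3)^2 + 16) ↔ -e^(-3t)cos(4t); 3·4/((s + 3)^2 + 16) ↔ 3e^(-3t)sin(4t).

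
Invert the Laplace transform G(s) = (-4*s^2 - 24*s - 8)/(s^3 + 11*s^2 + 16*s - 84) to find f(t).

f(t) = -exp(2*t) + exp(-6*t) - 4*exp(-7*t)

Factor the denominator: s^3 + 11*s^2 + 16*s - 84 = (s - 2)*(s + 6)*(s + 7).
Partial fraction decomposition gives [-4/(s + 7)] + [-1/(s - 2)] + [1/(s + 6)].
Invert each term: -4/(s + 7) ↔ -4e^(-7t); -1/(s - 2) ↔ -e^(2t); 1/(s + 6) ↔ e^(-6t).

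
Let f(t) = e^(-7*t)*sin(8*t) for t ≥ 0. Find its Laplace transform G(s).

L{sin(8t)} = 8/(s^2 + 64).
By the first shifting theorem, multiplying by e^(-7t) replaces s with s + 7.

G(s) = 8/((s + 7)^2 + 64)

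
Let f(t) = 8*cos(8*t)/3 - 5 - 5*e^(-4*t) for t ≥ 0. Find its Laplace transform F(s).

The transform is linear, so treat each term independently.
(-5)·[L{e^(-4t)} = 1/(s + 4)]; L{-5} = -5/s; (8/3)·[L{cos(8t)} = s/(s^2 + 64)].

F(s) = 8*s/(3*(s^2 + 64)) - 5/(s + 4) - 5/s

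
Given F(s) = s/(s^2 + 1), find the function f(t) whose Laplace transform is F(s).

f(t) = cos(t)

Since L{cos(t)} = s/(s^2 + 1), the inverse is cos(t).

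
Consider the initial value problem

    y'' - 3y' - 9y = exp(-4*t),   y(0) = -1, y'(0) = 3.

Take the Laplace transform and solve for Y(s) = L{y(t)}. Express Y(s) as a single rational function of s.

Transform both sides with L{·}.
With L{y''} = s^2 Y - s·y(0) - y'(0) and L{y'} = sY - y(0), with y(0) = -1, y'(0) = 3: the LHS transforms to (s^2 - 3*s - 9)Y - (-s + 6).
The right side is L{exp(-4*t)} = 1/(s + 4).
So (s^2 - 3*s - 9)Y = 1/(s + 4) + (-s + 6).
Isolate Y and clear denominators.

Y(s) = (-s^2 + 2*s + 25)/(s^3 + s^2 - 21*s - 36)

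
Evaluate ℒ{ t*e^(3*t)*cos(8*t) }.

(s - 11)*(s + 5)/(s^2 - 6*s + 73)^2

L{cos(8t)} = s/(s^2 + 64).
Multiplying by e^(3t) shifts s → s - 3, so L{e^(3*t)*cos(8*t)} = (s - 3)/((s - 3)^2 + 64).
Then apply L{t·g(t)} = -d/ds[G(s)] with G(s) = (s - 3)/((s - 3)^2 + 64):
differentiating 1 time and applying the sign gives (s - 11)*(s + 5)/(s^2 - 6*s + 73)^2.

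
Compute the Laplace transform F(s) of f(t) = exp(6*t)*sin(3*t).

F(s) = 3/((s - 6)^2 + 9)

L{sin(3t)} = 3/(s^2 + 9).
By the first shifting theorem, multiplying by e^(6t) replaces s with s - 6.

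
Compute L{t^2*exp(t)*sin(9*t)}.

L{sin(9t)} = 9/(s^2 + 81).
Multiplying by e^(t) shifts s → s - 1, so L{exp(t)*sin(9*t)} = 9/((s - 1)^2 + 81).
Then apply L{t^2·g(t)} = (-1)^2 d^2/ds^2[G(s)] with G(s) = 9/((s - 1)^2 + 81):
differentiating 2 times and applying the sign gives 54*(s^2 - 2*s - 26)/(s^2 - 2*s + 82)^3.

54*(s^2 - 2*s - 26)/(s^2 - 2*s + 82)^3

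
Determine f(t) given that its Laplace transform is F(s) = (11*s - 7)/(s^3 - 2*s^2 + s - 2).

f(t) = 3*exp(2*t) + 5*sin(t) - 3*cos(t)

Factor the denominator: s^3 - 2*s^2 + s - 2 = (s - 2)*(s^2 + 1).
Partial fraction decomposition gives [3/(s - 2)] + [-3*s/(s^2 + 1)] + [5/(s^2 + 1)].
Invert each term: 3/(s - 2) ↔ 3e^(2t); -3·s/(s^2 + 1) ↔ -3cos(t); 5·1/(s^2 + 1) ↔ 5sin(t).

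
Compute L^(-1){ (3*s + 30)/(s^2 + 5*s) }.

Factor the denominator: s^2 + 5*s = s*(s + 5).
Partial fraction decomposition gives [-3/(s + 5)] + [6/s].
Invert each term: -3/(s + 5) ↔ -3e^(-5t); 6/(s - 0) ↔ 6e^(0t).

6 - 3*exp(-5*t)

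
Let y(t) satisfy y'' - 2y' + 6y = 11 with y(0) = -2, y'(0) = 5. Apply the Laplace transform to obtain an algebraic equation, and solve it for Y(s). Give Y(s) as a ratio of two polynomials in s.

Laplace-transform each side.
Using L{y''} = s^2 Y - s·y(0) - y'(0) and L{y'} = sY - y(0), with y(0) = -2, y'(0) = 5, the left side becomes (s^2 - 2*s + 6)Y - (-2*s + 9).
The right side is L{11} = 11/s.
So (s^2 - 2*s + 6)Y = 11/s + (-2*s + 9).
Solve for Y(s) and write it as one ratio of polynomials.

Y(s) = (-2*s^2 + 9*s + 11)/(s^3 - 2*s^2 + 6*s)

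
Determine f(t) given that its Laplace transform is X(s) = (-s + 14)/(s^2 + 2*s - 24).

Factor the denominator: s^2 + 2*s - 24 = (s - 4)*(s + 6).
Partial fraction decomposition gives [-2/(s + 6)] + [1/(s - 4)].
Invert each term: -2/(s + 6) ↔ -2e^(-6t); 1/(s - 4) ↔ e^(4t).

f(t) = exp(4*t) - 2*exp(-6*t)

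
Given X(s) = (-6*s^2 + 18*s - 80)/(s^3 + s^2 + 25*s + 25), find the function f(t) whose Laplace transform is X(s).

f(t) = 4*sin(5*t) - 2*cos(5*t) - 4*exp(-t)

Factor the denominator: s^3 + s^2 + 25*s + 25 = (s + 1)*(s^2 + 25).
Partial fraction decomposition gives [-4/(s + 1)] + [-2*s/(s^2 + 25)] + [20/(s^2 + 25)].
Invert each term: -4/(s + 1) ↔ -4e^(-t); -2·s/(s^2 + 25) ↔ -2cos(5t); 4·5/(s^2 + 25) ↔ 4sin(5t).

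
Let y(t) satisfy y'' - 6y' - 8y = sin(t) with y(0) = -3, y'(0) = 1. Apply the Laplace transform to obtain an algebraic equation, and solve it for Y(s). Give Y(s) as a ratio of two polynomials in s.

Y(s) = (-3*s^3 + 19*s^2 - 3*s + 20)/(s^4 - 6*s^3 - 7*s^2 - 6*s - 8)

Take the Laplace transform of both sides.
The derivative rules (L{y''} = s^2 Y - s·y(0) - y'(0) and L{y'} = sY - y(0), with y(0) = -3, y'(0) = 1) turn the left side into (s^2 - 6*s - 8)Y - (-3*s + 19).
The right side is L{sin(t)} = 1/(s^2 + 1).
So (s^2 - 6*s - 8)Y = 1/(s^2 + 1) + (-3*s + 19).
Divide through and combine into a single rational function.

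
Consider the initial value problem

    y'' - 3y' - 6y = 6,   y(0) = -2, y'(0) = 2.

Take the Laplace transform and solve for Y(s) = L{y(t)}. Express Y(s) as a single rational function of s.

Take the Laplace transform of both sides.
The derivative rules (L{y''} = s^2 Y - s·y(0) - y'(0) and L{y'} = sY - y(0), with y(0) = -2, y'(0) = 2) turn the left side into (s^2 - 3*s - 6)Y - (-2*s + 8).
The right side is L{6} = 6/s.
So (s^2 - 3*s - 6)Y = 6/s + (-2*s + 8).
Divide through and combine into a single rational function.

Y(s) = (-2*s^2 + 8*s + 6)/(s^3 - 3*s^2 - 6*s)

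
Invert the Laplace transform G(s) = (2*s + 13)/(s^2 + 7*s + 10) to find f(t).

Factor the denominator: s^2 + 7*s + 10 = (s + 2)*(s + 5).
Partial fraction decomposition gives [3/(s + 2)] + [-1/(s + 5)].
Invert each term: 3/(s + 2) ↔ 3e^(-2t); -1/(s + 5) ↔ -e^(-5t).

f(t) = 3*exp(-2*t) - exp(-5*t)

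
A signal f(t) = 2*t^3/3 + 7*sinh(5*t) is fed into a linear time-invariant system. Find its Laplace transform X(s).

X(s) = 35/(s^2 - 25) + 4/s^4

By linearity of the Laplace transform, transform each term separately.
(7)·[L{sinh(5t)} = 5/(s^2 - 25)]; (2/3)·[L{t^3} = 3!/s^4 = 6/s^4].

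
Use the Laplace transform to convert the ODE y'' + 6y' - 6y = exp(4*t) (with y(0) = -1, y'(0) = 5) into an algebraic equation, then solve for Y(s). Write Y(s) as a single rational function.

Transform both sides with L{·}.
With L{y''} = s^2 Y - s·y(0) - y'(0) and L{y'} = sY - y(0), with y(0) = -1, y'(0) = 5: the LHS transforms to (s^2 + 6*s - 6)Y - (-s - 1).
The right side is L{exp(4*t)} = 1/(s - 4).
So (s^2 + 6*s - 6)Y = 1/(s - 4) + (-s - 1).
Solve for Y(s) and write it as one ratio of polynomials.

Y(s) = (-s^2 + 3*s + 5)/(s^3 + 2*s^2 - 30*s + 24)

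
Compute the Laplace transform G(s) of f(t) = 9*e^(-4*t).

L{9} = 9/s.
By the first shifting theorem, multiplying by e^(-4t) replaces s with s + 4.

G(s) = 9/(s + 4)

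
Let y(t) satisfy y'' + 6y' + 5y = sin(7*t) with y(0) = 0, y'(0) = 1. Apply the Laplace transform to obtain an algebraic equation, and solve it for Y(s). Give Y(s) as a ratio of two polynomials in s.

Y(s) = (s^2 + 56)/(s^4 + 6*s^3 + 54*s^2 + 294*s + 245)

Take the Laplace transform of both sides.
With L{y''} = s^2 Y - s·y(0) - y'(0) and L{y'} = sY - y(0), with y(0) = 0, y'(0) = 1: the LHS transforms to (s^2 + 6*s + 5)Y - (1).
The right side is L{sin(7*t)} = 7/(s^2 + 49).
So (s^2 + 6*s + 5)Y = 7/(s^2 + 49) + (1).
Isolate Y and clear denominators.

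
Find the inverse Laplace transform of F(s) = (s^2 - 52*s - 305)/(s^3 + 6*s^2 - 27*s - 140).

-5*exp(5*t) + 3*exp(-4*t) + 3*exp(-7*t)

Factor the denominator: s^3 + 6*s^2 - 27*s - 140 = (s - 5)*(s + 4)*(s + 7).
Partial fraction decomposition gives [3/(s + 4)] + [-5/(s - 5)] + [3/(s + 7)].
Invert each term: 3/(s + 4) ↔ 3e^(-4t); -5/(s - 5) ↔ -5e^(5t); 3/(s + 7) ↔ 3e^(-7t).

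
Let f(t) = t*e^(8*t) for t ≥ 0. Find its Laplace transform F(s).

L{e^(8t)} = 1/(s - 8).
Then apply L{t·g(t)} = -d/ds[G(s)] with G(s) = 1/(s - 8):
differentiating 1 time and applying the sign gives (s - 8)^(-2).

F(s) = (s - 8)^(-2)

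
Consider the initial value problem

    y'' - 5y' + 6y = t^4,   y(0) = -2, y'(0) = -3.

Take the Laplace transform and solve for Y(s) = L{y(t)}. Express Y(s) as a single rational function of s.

Y(s) = (-2*s^6 + 7*s^5 + 24)/(s^7 - 5*s^6 + 6*s^5)

Take the Laplace transform of both sides.
With L{y''} = s^2 Y - s·y(0) - y'(0) and L{y'} = sY - y(0), with y(0) = -2, y'(0) = -3: the LHS transforms to (s^2 - 5*s + 6)Y - (-2*s + 7).
The right side is L{t^4} = 24/s^5.
So (s^2 - 5*s + 6)Y = 24/s^5 + (-2*s + 7).
Divide through and combine into a single rational function.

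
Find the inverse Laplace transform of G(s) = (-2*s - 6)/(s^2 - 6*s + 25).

-3*exp(3*t)*sin(4*t) - 2*exp(3*t)*cos(4*t)

Complete the square in the denominator: s^2 - 6*s + 25 = (s - 3)^2 + 4^2.
Split the numerator to match: -2*s - 6 = -2·(s - 3) - 3·4.
Invert each term: -2·(s - 3)/((s - 3)^2 + 16) ↔ -2e^(3t)cos(4t); -3·4/((s - 3)^2 + 16) ↔ -3e^(3t)sin(4t).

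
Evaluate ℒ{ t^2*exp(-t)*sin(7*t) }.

L{sin(7t)} = 7/(s^2 + 49).
Multiplying by e^(-t) shifts s → s + 1, so L{exp(-t)*sin(7*t)} = 7/((s + 1)^2 + 49).
Then apply L{t^2·g(t)} = (-1)^2 d^2/ds^2[G(s)] with G(s) = 7/((s + 1)^2 + 49):
differentiating 2 times and applying the sign gives 14*(3*s^2 + 6*s - 46)/(s^2 + 2*s + 50)^3.

14*(3*s^2 + 6*s - 46)/(s^2 + 2*s + 50)^3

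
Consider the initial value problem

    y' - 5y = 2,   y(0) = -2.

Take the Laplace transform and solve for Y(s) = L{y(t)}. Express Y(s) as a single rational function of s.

Y(s) = (-2*s + 2)/(s^2 - 5*s)

Laplace-transform each side.
With L{y'} = sY - y(0) = sY - (-2): the LHS transforms to (s - 5)Y - (-2).
The right side is L{2} = 2/s.
So (s - 5)Y = 2/s + (-2).
Solve for Y(s) and write it as one ratio of polynomials.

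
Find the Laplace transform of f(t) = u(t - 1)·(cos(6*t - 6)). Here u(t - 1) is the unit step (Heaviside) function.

s*exp(-s)/(s^2 + 36)

By the second shifting theorem, L{u(t - c)·g(t - c)} = e^(-cs)·H(s) with c = 1 and H(s) = L{g(t)}.
L{cos(6t)} = s/(s^2 + 36).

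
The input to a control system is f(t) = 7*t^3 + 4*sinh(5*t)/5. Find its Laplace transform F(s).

F(s) = 4/(s^2 - 25) + 42/s^4

By linearity of the Laplace transform, transform each term separately.
(7)·[L{t^3} = 3!/s^4 = 6/s^4]; (4/5)·[L{sinh(5t)} = 5/(s^2 - 25)].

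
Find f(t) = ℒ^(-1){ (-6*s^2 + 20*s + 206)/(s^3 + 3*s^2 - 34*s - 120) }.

Factor the denominator: s^3 + 3*s^2 - 34*s - 120 = (s - 6)*(s + 4)*(s + 5).
Partial fraction decomposition gives [-4/(s + 5)] + [1/(s - 6)] + [-3/(s + 4)].
Invert each term: -4/(s + 5) ↔ -4e^(-5t); 1/(s - 6) ↔ e^(6t); -3/(s + 4) ↔ -3e^(-4t).

f(t) = exp(6*t) - 3*exp(-4*t) - 4*exp(-5*t)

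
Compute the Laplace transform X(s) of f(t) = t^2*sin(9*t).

X(s) = 54*(s^2 - 27)/(s^2 + 81)^3

L{sin(9t)} = 9/(s^2 + 81).
Then apply L{t^2·g(t)} = (-1)^2 d^2/ds^2[G(s)] with G(s) = 9/(s^2 + 81):
differentiating 2 times and applying the sign gives 54*(s^2 - 27)/(s^2 + 81)^3.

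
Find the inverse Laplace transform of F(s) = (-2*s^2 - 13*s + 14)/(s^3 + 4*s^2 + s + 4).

3*sin(t) - 4*cos(t) + 2*exp(-4*t)

Factor the denominator: s^3 + 4*s^2 + s + 4 = (s + 4)*(s^2 + 1).
Partial fraction decomposition gives [2/(s + 4)] + [-4*s/(s^2 + 1)] + [3/(s^2 + 1)].
Invert each term: 2/(s + 4) ↔ 2e^(-4t); -4·s/(s^2 + 1) ↔ -4cos(t); 3·1/(s^2 + 1) ↔ 3sin(t).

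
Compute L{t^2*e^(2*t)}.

2/(s - 2)^3

L{e^(2t)} = 1/(s - 2).
Then apply L{t^2·g(t)} = (-1)^2 d^2/ds^2[G(s)] with G(s) = 1/(s - 2):
differentiating 2 times and applying the sign gives 2/(s - 2)^3.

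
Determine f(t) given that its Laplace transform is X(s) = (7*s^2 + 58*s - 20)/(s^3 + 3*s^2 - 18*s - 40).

Factor the denominator: s^3 + 3*s^2 - 18*s - 40 = (s - 4)*(s + 2)*(s + 5).
Partial fraction decomposition gives [6/(s + 2)] + [-5/(s + 5)] + [6/(s - 4)].
Invert each term: 6/(s + 2) ↔ 6e^(-2t); -5/(s + 5) ↔ -5e^(-5t); 6/(s - 4) ↔ 6e^(4t).

f(t) = 6*exp(4*t) + 6*exp(-2*t) - 5*exp(-5*t)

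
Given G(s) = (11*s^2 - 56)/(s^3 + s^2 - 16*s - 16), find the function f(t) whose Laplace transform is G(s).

f(t) = 3*exp(4*t) + 3*exp(-t) + 5*exp(-4*t)

Factor the denominator: s^3 + s^2 - 16*s - 16 = (s - 4)*(s + 1)*(s + 4).
Partial fraction decomposition gives [3/(s - 4)] + [5/(s + 4)] + [3/(s + 1)].
Invert each term: 3/(s - 4) ↔ 3e^(4t); 5/(s + 4) ↔ 5e^(-4t); 3/(s + 1) ↔ 3e^(-t).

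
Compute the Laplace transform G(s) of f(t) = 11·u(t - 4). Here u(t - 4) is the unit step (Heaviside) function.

By the second shifting theorem, L{u(t - c)·g(t - c)} = e^(-cs)·H(s) with c = 4 and H(s) = L{g(t)}.
L{11} = 11/s.

G(s) = 11*exp(-4*s)/s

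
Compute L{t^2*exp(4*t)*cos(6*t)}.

L{cos(6t)} = s/(s^2 + 36).
Multiplying by e^(4t) shifts s → s - 4, so L{exp(4*t)*cos(6*t)} = (s - 4)/((s - 4)^2 + 36).
Then apply L{t^2·g(t)} = (-1)^2 d^2/ds^2[G(s)] with G(s) = (s - 4)/((s - 4)^2 + 36):
differentiating 2 times and applying the sign gives 2*(s - 4)*(s^2 - 8*s - 92)/(s^2 - 8*s + 52)^3.

2*(s - 4)*(s^2 - 8*s - 92)/(s^2 - 8*s + 52)^3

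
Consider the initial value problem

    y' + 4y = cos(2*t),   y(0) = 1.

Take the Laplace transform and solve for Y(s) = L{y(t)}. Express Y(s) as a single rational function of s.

Y(s) = (s^2 + s + 4)/(s^3 + 4*s^2 + 4*s + 16)

Take the Laplace transform of both sides.
With L{y'} = sY - y(0) = sY - 1: the LHS transforms to (s + 4)Y - (1).
The right side is L{cos(2*t)} = s/(s^2 + 4).
So (s + 4)Y = s/(s^2 + 4) + (1).
Solve for Y(s) and write it as one ratio of polynomials.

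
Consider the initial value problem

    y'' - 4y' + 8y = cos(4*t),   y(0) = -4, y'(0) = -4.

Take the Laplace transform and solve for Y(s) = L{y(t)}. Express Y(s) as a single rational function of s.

Transform both sides with L{·}.
Using L{y''} = s^2 Y - s·y(0) - y'(0) and L{y'} = sY - y(0), with y(0) = -4, y'(0) = -4, the left side becomes (s^2 - 4*s + 8)Y - (-4*s + 12).
The right side is L{cos(4*t)} = s/(s^2 + 16).
So (s^2 - 4*s + 8)Y = s/(s^2 + 16) + (-4*s + 12).
Isolate Y and clear denominators.

Y(s) = (-4*s^3 + 12*s^2 - 63*s + 192)/(s^4 - 4*s^3 + 24*s^2 - 64*s + 128)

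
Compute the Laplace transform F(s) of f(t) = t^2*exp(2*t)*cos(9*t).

L{cos(9t)} = s/(s^2 + 81).
Multiplying by e^(2t) shifts s → s - 2, so L{exp(2*t)*cos(9*t)} = (s - 2)/((s - 2)^2 + 81).
Then apply L{t^2·g(t)} = (-1)^2 d^2/ds^2[G(s)] with G(s) = (s - 2)/((s - 2)^2 + 81):
differentiating 2 times and applying the sign gives 2*(s - 2)*(s^2 - 4*s - 239)/(s^2 - 4*s + 85)^3.

F(s) = 2*(s - 2)*(s^2 - 4*s - 239)/(s^2 - 4*s + 85)^3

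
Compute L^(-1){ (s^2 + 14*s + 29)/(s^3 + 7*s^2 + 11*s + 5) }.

4*t*exp(-t) + 2*exp(-t) - exp(-5*t)

Factor the denominator: s^3 + 7*s^2 + 11*s + 5 = (s + 1)^2*(s + 5).
Partial fraction decomposition gives [2/(s + 1)] + [4/(s + 1)^2] + [-1/(s + 5)].
Invert each term: 2/(s + 1) ↔ 2e^(-t); 4/(s + 1)^2 ↔ 4t·e^(-t); -1/(s + 5) ↔ -e^(-5t).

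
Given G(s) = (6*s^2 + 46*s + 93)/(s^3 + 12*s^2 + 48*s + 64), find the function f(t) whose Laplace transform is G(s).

Factor the denominator: s^3 + 12*s^2 + 48*s + 64 = (s + 4)^3.
Partial fraction decomposition gives [6/(s + 4)] + [-2/(s + 4)^2] + [5/(s + 4)^3].
Invert each term: 6/(s + 4) ↔ 6e^(-4t); -2/(s + 4)^2 ↔ -2t·e^(-4t); 5/(s + 4)^3 ↔ (5/2)t^2·e^(-4t).

f(t) = 5*t^2*exp(-4*t)/2 - 2*t*exp(-4*t) + 6*exp(-4*t)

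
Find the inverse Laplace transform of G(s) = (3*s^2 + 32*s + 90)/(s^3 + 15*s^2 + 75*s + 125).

Factor the denominator: s^3 + 15*s^2 + 75*s + 125 = (s + 5)^3.
Partial fraction decomposition gives [3/(s + 5)] + [2/(s + 5)^2] + [5/(s + 5)^3].
Invert each term: 3/(s + 5) ↔ 3e^(-5t); 2/(s + 5)^2 ↔ 2t·e^(-5t); 5/(s + 5)^3 ↔ (5/2)t^2·e^(-5t).

5*t^2*exp(-5*t)/2 + 2*t*exp(-5*t) + 3*exp(-5*t)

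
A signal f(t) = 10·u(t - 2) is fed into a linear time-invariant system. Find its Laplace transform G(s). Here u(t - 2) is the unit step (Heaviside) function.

By the second shifting theorem, L{u(t - c)·g(t - c)} = e^(-cs)·H(s) with c = 2 and H(s) = L{g(t)}.
L{10} = 10/s.

G(s) = 10*exp(-2*s)/s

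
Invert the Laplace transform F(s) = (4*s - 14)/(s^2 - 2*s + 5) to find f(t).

f(t) = -5*exp(t)*sin(2*t) + 4*exp(t)*cos(2*t)

Complete the square in the denominator: s^2 - 2*s + 5 = (s - 1)^2 + 2^2.
Split the numerator to match: 4*s - 14 = 4·(s - 1) - 5·2.
Invert each term: 4·(s - 1)/((s - 1)^2 + 4) ↔ 4e^(t)cos(2t); -5·2/((s - 1)^2 + 4) ↔ -5e^(t)sin(2t).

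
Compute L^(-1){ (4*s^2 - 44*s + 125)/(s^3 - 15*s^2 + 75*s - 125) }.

5*t^2*exp(5*t)/2 - 4*t*exp(5*t) + 4*exp(5*t)

Factor the denominator: s^3 - 15*s^2 + 75*s - 125 = (s - 5)^3.
Partial fraction decomposition gives [4/(s - 5)] + [-4/(s - 5)^2] + [5/(s - 5)^3].
Invert each term: 4/(s - 5) ↔ 4e^(5t); -4/(s - 5)^2 ↔ -4t·e^(5t); 5/(s - 5)^3 ↔ (5/2)t^2·e^(5t).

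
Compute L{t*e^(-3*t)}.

(s + 3)^(-2)

L{e^(-3t)} = 1/(s + 3).
Then apply L{t·g(t)} = -d/ds[G(s)] with G(s) = 1/(s + 3):
differentiating 1 time and applying the sign gives (s + 3)^(-2).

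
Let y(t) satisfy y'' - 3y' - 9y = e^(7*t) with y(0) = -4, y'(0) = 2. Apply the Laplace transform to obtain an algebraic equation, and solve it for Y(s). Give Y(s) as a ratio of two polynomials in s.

Y(s) = (-4*s^2 + 42*s - 97)/(s^3 - 10*s^2 + 12*s + 63)

Apply the Laplace transform to the equation.
With L{y''} = s^2 Y - s·y(0) - y'(0) and L{y'} = sY - y(0), with y(0) = -4, y'(0) = 2: the LHS transforms to (s^2 - 3*s - 9)Y - (-4*s + 14).
The right side is L{e^(7*t)} = 1/(s - 7).
So (s^2 - 3*s - 9)Y = 1/(s - 7) + (-4*s + 14).
Isolate Y and clear denominators.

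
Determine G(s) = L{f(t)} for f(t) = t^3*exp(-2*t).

G(s) = 6/(s + 2)^4

L{t^3} = 3!/s^4 = 6/s^4.
By the first shifting theorem, multiplying by e^(-2t) replaces s with s + 2.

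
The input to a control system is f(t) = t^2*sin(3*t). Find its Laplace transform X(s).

X(s) = 18*(s^2 - 3)/(s^2 + 9)^3

L{sin(3t)} = 3/(s^2 + 9).
Then apply L{t^2·g(t)} = (-1)^2 d^2/ds^2[G(s)] with G(s) = 3/(s^2 + 9):
differentiating 2 times and applying the sign gives 18*(s^2 - 3)/(s^2 + 9)^3.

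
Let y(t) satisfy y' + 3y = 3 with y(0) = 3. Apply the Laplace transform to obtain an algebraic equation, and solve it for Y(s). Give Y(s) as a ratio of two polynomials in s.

Laplace-transform each side.
The derivative rules (L{y'} = sY - y(0) = sY - 3) turn the left side into (s + 3)Y - (3).
The right side is L{3} = 3/s.
So (s + 3)Y = 3/s + (3).
Divide through and combine into a single rational function.

Y(s) = (3*s + 3)/(s^2 + 3*s)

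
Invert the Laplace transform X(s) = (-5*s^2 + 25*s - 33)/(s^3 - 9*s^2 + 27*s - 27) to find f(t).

f(t) = -3*t^2*exp(3*t)/2 - 5*t*exp(3*t) - 5*exp(3*t)

Factor the denominator: s^3 - 9*s^2 + 27*s - 27 = (s - 3)^3.
Partial fraction decomposition gives [-5/(s - 3)] + [-5/(s - 3)^2] + [-3/(s - 3)^3].
Invert each term: -5/(s - 3) ↔ -5e^(3t); -5/(s - 3)^2 ↔ -5t·e^(3t); -3/(s - 3)^3 ↔ (-3/2)t^2·e^(3t).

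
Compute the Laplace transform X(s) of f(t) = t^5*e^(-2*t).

L{t^5} = 5!/s^6 = 120/s^6.
By the first shifting theorem, multiplying by e^(-2t) replaces s with s + 2.

X(s) = 120/(s + 2)^6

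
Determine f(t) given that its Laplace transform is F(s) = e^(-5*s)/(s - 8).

f(t) = Heaviside(t - 5)*(exp(8*t - 40))

The factor e^(-5s) signals a time shift by c = 5 (second shifting theorem).
L{e^(8t)} = 1/(s - 8), so L^-1{1/(s - 8)} = e^(8*t).
Hence the inverse is u(t - 5) times that function evaluated at t - 5.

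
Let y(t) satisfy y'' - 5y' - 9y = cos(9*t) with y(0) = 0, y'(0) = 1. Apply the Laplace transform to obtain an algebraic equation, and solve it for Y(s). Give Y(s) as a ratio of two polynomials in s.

Y(s) = (s^2 + s + 81)/(s^4 - 5*s^3 + 72*s^2 - 405*s - 729)

Transform both sides with L{·}.
With L{y''} = s^2 Y - s·y(0) - y'(0) and L{y'} = sY - y(0), with y(0) = 0, y'(0) = 1: the LHS transforms to (s^2 - 5*s - 9)Y - (1).
The right side is L{cos(9*t)} = s/(s^2 + 81).
So (s^2 - 5*s - 9)Y = s/(s^2 + 81) + (1).
Isolate Y and clear denominators.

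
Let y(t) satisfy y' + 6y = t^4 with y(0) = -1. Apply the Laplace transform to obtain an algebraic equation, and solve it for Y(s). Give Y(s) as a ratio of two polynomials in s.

Y(s) = (-s^5 + 24)/(s^6 + 6*s^5)

Apply the Laplace transform to the equation.
Using L{y'} = sY - y(0) = sY - (-1), the left side becomes (s + 6)Y - (-1).
The right side is L{t^4} = 24/s^5.
So (s + 6)Y = 24/s^5 + (-1).
Solve for Y(s) and write it as one ratio of polynomials.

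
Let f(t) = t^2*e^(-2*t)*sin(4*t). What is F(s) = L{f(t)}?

L{sin(4t)} = 4/(s^2 + 16).
Multiplying by e^(-2t) shifts s → s + 2, so L{e^(-2*t)*sin(4*t)} = 4/((s + 2)^2 + 16).
Then apply L{t^2·g(t)} = (-1)^2 d^2/ds^2[G(s)] with G(s) = 4/((s + 2)^2 + 16):
differentiating 2 times and applying the sign gives 8*(3*s^2 + 12*s - 4)/(s^2 + 4*s + 20)^3.

F(s) = 8*(3*s^2 + 12*s - 4)/(s^2 + 4*s + 20)^3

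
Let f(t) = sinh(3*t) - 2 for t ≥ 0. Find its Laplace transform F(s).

F(s) = 3/(s^2 - 9) - 2/s

The transform is linear, so treat each term independently.
L{-2} = -2/s; L{sinh(3t)} = 3/(s^2 - 9).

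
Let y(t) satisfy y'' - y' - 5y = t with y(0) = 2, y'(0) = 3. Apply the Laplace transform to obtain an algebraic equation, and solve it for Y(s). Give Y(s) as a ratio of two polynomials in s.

Y(s) = (2*s^3 + s^2 + 1)/(s^4 - s^3 - 5*s^2)

Laplace-transform each side.
With L{y''} = s^2 Y - s·y(0) - y'(0) and L{y'} = sY - y(0), with y(0) = 2, y'(0) = 3: the LHS transforms to (s^2 - s - 5)Y - (2*s + 1).
The right side is L{t} = s^(-2).
So (s^2 - s - 5)Y = s^(-2) + (2*s + 1).
Isolate Y and clear denominators.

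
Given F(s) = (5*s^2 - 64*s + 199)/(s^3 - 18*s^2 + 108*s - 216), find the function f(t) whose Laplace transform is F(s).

f(t) = -5*t^2*exp(6*t)/2 - 4*t*exp(6*t) + 5*exp(6*t)

Factor the denominator: s^3 - 18*s^2 + 108*s - 216 = (s - 6)^3.
Partial fraction decomposition gives [5/(s - 6)] + [-4/(s - 6)^2] + [-5/(s - 6)^3].
Invert each term: 5/(s - 6) ↔ 5e^(6t); -4/(s - 6)^2 ↔ -4t·e^(6t); -5/(s - 6)^3 ↔ (-5/2)t^2·e^(6t).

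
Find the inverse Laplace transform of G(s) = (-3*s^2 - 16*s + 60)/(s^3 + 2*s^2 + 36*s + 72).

Factor the denominator: s^3 + 2*s^2 + 36*s + 72 = (s + 2)*(s^2 + 36).
Partial fraction decomposition gives [2/(s + 2)] + [-5*s/(s^2 + 36)] + [-6/(s^2 + 36)].
Invert each term: 2/(s + 2) ↔ 2e^(-2t); -5·s/(s^2 + 36) ↔ -5cos(6t); -1·6/(s^2 + 36) ↔ -sin(6t).

-sin(6*t) - 5*cos(6*t) + 2*exp(-2*t)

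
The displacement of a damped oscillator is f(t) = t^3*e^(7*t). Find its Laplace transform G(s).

G(s) = 6/(s - 7)^4

L{t^3} = 3!/s^4 = 6/s^4.
By the first shifting theorem, multiplying by e^(7t) replaces s with s - 7.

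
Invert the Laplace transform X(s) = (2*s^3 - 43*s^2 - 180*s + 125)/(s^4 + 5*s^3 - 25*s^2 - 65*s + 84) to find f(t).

Factor the denominator: s^4 + 5*s^3 - 25*s^2 - 65*s + 84 = (s - 4)*(s - 1)*(s + 3)*(s + 7).
Partial fraction decomposition gives [2/(s + 3)] + [1/(s - 1)] + [4/(s + 7)] + [-5/(s - 4)].
Invert each term: 2/(s + 3) ↔ 2e^(-3t); 1/(s - 1) ↔ e^(t); 4/(s + 7) ↔ 4e^(-7t); -5/(s - 4) ↔ -5e^(4t).

f(t) = -5*exp(4*t) + exp(t) + 2*exp(-3*t) + 4*exp(-7*t)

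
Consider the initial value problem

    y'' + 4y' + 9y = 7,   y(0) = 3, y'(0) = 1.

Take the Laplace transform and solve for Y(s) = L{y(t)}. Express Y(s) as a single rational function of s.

Y(s) = (3*s^2 + 13*s + 7)/(s^3 + 4*s^2 + 9*s)

Transform both sides with L{·}.
Using L{y''} = s^2 Y - s·y(0) - y'(0) and L{y'} = sY - y(0), with y(0) = 3, y'(0) = 1, the left side becomes (s^2 + 4*s + 9)Y - (3*s + 13).
The right side is L{7} = 7/s.
So (s^2 + 4*s + 9)Y = 7/s + (3*s + 13).
Isolate Y and clear denominators.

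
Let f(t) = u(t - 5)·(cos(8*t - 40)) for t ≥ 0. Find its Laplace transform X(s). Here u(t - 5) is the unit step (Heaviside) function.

By the second shifting theorem, L{u(t - c)·g(t - c)} = e^(-cs)·G(s) with c = 5 and G(s) = L{g(t)}.
L{cos(8t)} = s/(s^2 + 64).

X(s) = s*exp(-5*s)/(s^2 + 64)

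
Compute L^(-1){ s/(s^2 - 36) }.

cosh(6*t)

Since L{cosh(6t)} = s/(s^2 - 36), the inverse is cosh(6*t).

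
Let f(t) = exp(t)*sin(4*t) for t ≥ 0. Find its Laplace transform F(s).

L{sin(4t)} = 4/(s^2 + 16).
By the first shifting theorem, multiplying by e^(t) replaces s with s - 1.

F(s) = 4/((s - 1)^2 + 16)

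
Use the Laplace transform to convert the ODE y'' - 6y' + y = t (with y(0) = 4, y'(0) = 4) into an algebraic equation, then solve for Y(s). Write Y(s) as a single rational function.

Transform both sides with L{·}.
With L{y''} = s^2 Y - s·y(0) - y'(0) and L{y'} = sY - y(0), with y(0) = 4, y'(0) = 4: the LHS transforms to (s^2 - 6*s + 1)Y - (4*s - 20).
The right side is L{t} = s^(-2).
So (s^2 - 6*s + 1)Y = s^(-2) + (4*s - 20).
Solve for Y(s) and write it as one ratio of polynomials.

Y(s) = (4*s^3 - 20*s^2 + 1)/(s^4 - 6*s^3 + s^2)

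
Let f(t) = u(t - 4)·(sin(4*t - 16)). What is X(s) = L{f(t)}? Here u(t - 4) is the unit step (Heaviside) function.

X(s) = 4*exp(-4*s)/(s^2 + 16)

By the second shifting theorem, L{u(t - c)·g(t - c)} = e^(-cs)·G(s) with c = 4 and G(s) = L{g(t)}.
L{sin(4t)} = 4/(s^2 + 16).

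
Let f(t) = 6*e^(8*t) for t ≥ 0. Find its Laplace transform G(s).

G(s) = 6/(s - 8)

L{6} = 6/s.
By the first shifting theorem, multiplying by e^(8t) replaces s with s - 8.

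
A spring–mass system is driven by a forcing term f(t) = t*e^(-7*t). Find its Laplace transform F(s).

F(s) = (s + 7)^(-2)

L{e^(-7t)} = 1/(s + 7).
Then apply L{t·g(t)} = -d/ds[G(s)] with G(s) = 1/(s + 7):
differentiating 1 time and applying the sign gives (s + 7)^(-2).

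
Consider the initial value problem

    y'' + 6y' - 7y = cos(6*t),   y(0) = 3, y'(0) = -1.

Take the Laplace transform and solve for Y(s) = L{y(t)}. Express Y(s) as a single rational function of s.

Y(s) = (3*s^3 + 17*s^2 + 109*s + 612)/(s^4 + 6*s^3 + 29*s^2 + 216*s - 252)

Transform both sides with L{·}.
With L{y''} = s^2 Y - s·y(0) - y'(0) and L{y'} = sY - y(0), with y(0) = 3, y'(0) = -1: the LHS transforms to (s^2 + 6*s - 7)Y - (3*s + 17).
The right side is L{cos(6*t)} = s/(s^2 + 36).
So (s^2 + 6*s - 7)Y = s/(s^2 + 36) + (3*s + 17).
Isolate Y and clear denominators.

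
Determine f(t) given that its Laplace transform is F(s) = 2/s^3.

f(t) = t^2

Since L{t^2} = 2!/s^3 = 2/s^3, the inverse is t^2.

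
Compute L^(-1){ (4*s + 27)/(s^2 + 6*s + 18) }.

Complete the square in the denominator: s^2 + 6*s + 18 = (s + 3)^2 + 3^2.
Split the numerator to match: 4*s + 27 = 4·(s + 3) + 5·3.
Invert each term: 4·(s + 3)/((s + 3)^2 + 9) ↔ 4e^(-3t)cos(3t); 5·3/((s + 3)^2 + 9) ↔ 5e^(-3t)sin(3t).

5*exp(-3*t)*sin(3*t) + 4*exp(-3*t)*cos(3*t)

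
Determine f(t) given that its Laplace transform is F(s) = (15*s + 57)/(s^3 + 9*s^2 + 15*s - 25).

Factor the denominator: s^3 + 9*s^2 + 15*s - 25 = (s - 1)*(s + 5)^2.
Partial fraction decomposition gives [-2/(s + 5)] + [3/(s + 5)^2] + [2/(s - 1)].
Invert each term: -2/(s + 5) ↔ -2e^(-5t); 3/(s + 5)^2 ↔ 3t·e^(-5t); 2/(s - 1) ↔ 2e^(t).

f(t) = 3*t*exp(-5*t) + 2*exp(t) - 2*exp(-5*t)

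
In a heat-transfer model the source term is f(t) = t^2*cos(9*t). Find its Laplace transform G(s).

G(s) = 2*s*(s^2 - 243)/(s^2 + 81)^3

L{cos(9t)} = s/(s^2 + 81).
Then apply L{t^2·g(t)} = (-1)^2 d^2/ds^2[H(s)] with H(s) = s/(s^2 + 81):
differentiating 2 times and applying the sign gives 2*s*(s^2 - 243)/(s^2 + 81)^3.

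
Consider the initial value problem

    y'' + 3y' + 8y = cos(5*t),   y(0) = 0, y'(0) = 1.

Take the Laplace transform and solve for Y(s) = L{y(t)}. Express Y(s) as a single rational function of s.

Y(s) = (s^2 + s + 25)/(s^4 + 3*s^3 + 33*s^2 + 75*s + 200)

Laplace-transform each side.
Using L{y''} = s^2 Y - s·y(0) - y'(0) and L{y'} = sY - y(0), with y(0) = 0, y'(0) = 1, the left side becomes (s^2 + 3*s + 8)Y - (1).
The right side is L{cos(5*t)} = s/(s^2 + 25).
So (s^2 + 3*s + 8)Y = s/(s^2 + 25) + (1).
Isolate Y and clear denominators.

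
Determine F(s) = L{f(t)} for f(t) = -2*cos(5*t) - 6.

F(s) = -2*s/(s^2 + 25) - 6/s

By linearity of the Laplace transform, transform each term separately.
(-2)·[L{cos(5t)} = s/(s^2 + 25)]; L{-6} = -6/s.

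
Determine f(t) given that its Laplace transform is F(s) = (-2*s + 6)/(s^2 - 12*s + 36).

f(t) = -6*t*exp(6*t) - 2*exp(6*t)

Factor the denominator: s^2 - 12*s + 36 = (s - 6)^2.
Partial fraction decomposition gives [-2/(s - 6)] + [-6/(s - 6)^2].
Invert each term: -2/(s - 6) ↔ -2e^(6t); -6/(s - 6)^2 ↔ -6t·e^(6t).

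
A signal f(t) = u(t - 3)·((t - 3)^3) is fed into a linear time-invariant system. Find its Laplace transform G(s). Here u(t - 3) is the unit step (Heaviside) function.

By the second shifting theorem, L{u(t - c)·g(t - c)} = e^(-cs)·H(s) with c = 3 and H(s) = L{g(t)}.
L{t^3} = 3!/s^4 = 6/s^4.

G(s) = 6*exp(-3*s)/s^4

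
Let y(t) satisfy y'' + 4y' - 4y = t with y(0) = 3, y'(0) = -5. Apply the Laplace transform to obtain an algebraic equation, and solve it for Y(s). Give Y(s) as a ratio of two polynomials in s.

Laplace-transform each side.
The derivative rules (L{y''} = s^2 Y - s·y(0) - y'(0) and L{y'} = sY - y(0), with y(0) = 3, y'(0) = -5) turn the left side into (s^2 + 4*s - 4)Y - (3*s + 7).
The right side is L{t} = s^(-2).
So (s^2 + 4*s - 4)Y = s^(-2) + (3*s + 7).
Divide through and combine into a single rational function.

Y(s) = (3*s^3 + 7*s^2 + 1)/(s^4 + 4*s^3 - 4*s^2)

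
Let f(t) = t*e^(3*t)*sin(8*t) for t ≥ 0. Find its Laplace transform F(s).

L{sin(8t)} = 8/(s^2 + 64).
Multiplying by e^(3t) shifts s → s - 3, so L{e^(3*t)*sin(8*t)} = 8/((s - 3)^2 + 64).
Then apply L{t·g(t)} = -d/ds[G(s)] with G(s) = 8/((s - 3)^2 + 64):
differentiating 1 time and applying the sign gives 16*(s - 3)/(s^2 - 6*s + 73)^2.

F(s) = 16*(s - 3)/(s^2 - 6*s + 73)^2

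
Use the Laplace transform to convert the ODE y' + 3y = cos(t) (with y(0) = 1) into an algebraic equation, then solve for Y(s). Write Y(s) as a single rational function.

Y(s) = (s^2 + s + 1)/(s^3 + 3*s^2 + s + 3)

Take the Laplace transform of both sides.
The derivative rules (L{y'} = sY - y(0) = sY - 1) turn the left side into (s + 3)Y - (1).
The right side is L{cos(t)} = s/(s^2 + 1).
So (s + 3)Y = s/(s^2 + 1) + (1).
Divide through and combine into a single rational function.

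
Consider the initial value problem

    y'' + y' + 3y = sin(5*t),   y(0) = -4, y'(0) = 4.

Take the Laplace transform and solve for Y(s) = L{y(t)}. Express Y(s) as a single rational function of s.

Y(s) = (-4*s^3 - 100*s + 5)/(s^4 + s^3 + 28*s^2 + 25*s + 75)

Transform both sides with L{·}.
Using L{y''} = s^2 Y - s·y(0) - y'(0) and L{y'} = sY - y(0), with y(0) = -4, y'(0) = 4, the left side becomes (s^2 + s + 3)Y - (-4*s).
The right side is L{sin(5*t)} = 5/(s^2 + 25).
So (s^2 + s + 3)Y = 5/(s^2 + 25) + (-4*s).
Solve for Y(s) and write it as one ratio of polynomials.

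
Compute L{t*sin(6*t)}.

L{sin(6t)} = 6/(s^2 + 36).
Then apply L{t·g(t)} = -d/ds[G(s)] with G(s) = 6/(s^2 + 36):
differentiating 1 time and applying the sign gives 12*s/(s^2 + 36)^2.

12*s/(s^2 + 36)^2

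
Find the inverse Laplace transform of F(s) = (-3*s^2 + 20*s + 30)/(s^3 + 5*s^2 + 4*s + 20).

Factor the denominator: s^3 + 5*s^2 + 4*s + 20 = (s + 5)*(s^2 + 4).
Partial fraction decomposition gives [-5/(s + 5)] + [2*s/(s^2 + 4)] + [10/(s^2 + 4)].
Invert each term: -5/(s + 5) ↔ -5e^(-5t); 2·s/(s^2 + 4) ↔ 2cos(2t); 5·2/(s^2 + 4) ↔ 5sin(2t).

5*sin(2*t) + 2*cos(2*t) - 5*exp(-5*t)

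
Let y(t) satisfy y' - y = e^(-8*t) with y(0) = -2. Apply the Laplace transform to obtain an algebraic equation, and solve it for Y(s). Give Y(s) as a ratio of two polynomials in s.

Apply the Laplace transform to the equation.
Using L{y'} = sY - y(0) = sY - (-2), the left side becomes (s - 1)Y - (-2).
The right side is L{e^(-8*t)} = 1/(s + 8).
So (s - 1)Y = 1/(s + 8) + (-2).
Divide through and combine into a single rational function.

Y(s) = (-2*s - 15)/(s^2 + 7*s - 8)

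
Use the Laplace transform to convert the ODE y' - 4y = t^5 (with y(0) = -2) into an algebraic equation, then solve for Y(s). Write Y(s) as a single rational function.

Apply the Laplace transform to the equation.
Using L{y'} = sY - y(0) = sY - (-2), the left side becomes (s - 4)Y - (-2).
The right side is L{t^5} = 120/s^6.
So (s - 4)Y = 120/s^6 + (-2).
Isolate Y and clear denominators.

Y(s) = (-2*s^6 + 120)/(s^7 - 4*s^6)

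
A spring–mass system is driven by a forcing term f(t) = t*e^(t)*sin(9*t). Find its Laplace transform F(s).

F(s) = 18*(s - 1)/(s^2 - 2*s + 82)^2

L{sin(9t)} = 9/(s^2 + 81).
Multiplying by e^(t) shifts s → s - 1, so L{e^(t)*sin(9*t)} = 9/((s - 1)^2 + 81).
Then apply L{t·g(t)} = -d/ds[G(s)] with G(s) = 9/((s - 1)^2 + 81):
differentiating 1 time and applying the sign gives 18*(s - 1)/(s^2 - 2*s + 82)^2.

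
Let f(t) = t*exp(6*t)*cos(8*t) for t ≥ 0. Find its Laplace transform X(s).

X(s) = (s - 14)*(s + 2)/(s^2 - 12*s + 100)^2

L{cos(8t)} = s/(s^2 + 64).
Multiplying by e^(6t) shifts s → s - 6, so L{exp(6*t)*cos(8*t)} = (s - 6)/((s - 6)^2 + 64).
Then apply L{t·g(t)} = -d/ds[G(s)] with G(s) = (s - 6)/((s - 6)^2 + 64):
differentiating 1 time and applying the sign gives (s - 14)*(s + 2)/(s^2 - 12*s + 100)^2.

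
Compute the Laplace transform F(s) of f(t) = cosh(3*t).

L{cosh(3t)} = s/(s^2 - 9).

F(s) = s/(s^2 - 9)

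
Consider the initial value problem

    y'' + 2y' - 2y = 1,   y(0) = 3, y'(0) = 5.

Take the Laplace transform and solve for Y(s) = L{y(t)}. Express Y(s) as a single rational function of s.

Y(s) = (3*s^2 + 11*s + 1)/(s^3 + 2*s^2 - 2*s)

Take the Laplace transform of both sides.
With L{y''} = s^2 Y - s·y(0) - y'(0) and L{y'} = sY - y(0), with y(0) = 3, y'(0) = 5: the LHS transforms to (s^2 + 2*s - 2)Y - (3*s + 11).
The right side is L{1} = 1/s.
So (s^2 + 2*s - 2)Y = 1/s + (3*s + 11).
Divide through and combine into a single rational function.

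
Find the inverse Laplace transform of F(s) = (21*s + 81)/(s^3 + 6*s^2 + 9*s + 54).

Factor the denominator: s^3 + 6*s^2 + 9*s + 54 = (s + 6)*(s^2 + 9).
Partial fraction decomposition gives [-1/(s + 6)] + [s/(s^2 + 9)] + [15/(s^2 + 9)].
Invert each term: -1/(s + 6) ↔ -e^(-6t); 1·s/(s^2 + 9) ↔ cos(3t); 5·3/(s^2 + 9) ↔ 5sin(3t).

5*sin(3*t) + cos(3*t) - exp(-6*t)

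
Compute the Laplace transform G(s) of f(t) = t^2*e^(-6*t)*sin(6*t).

L{sin(6t)} = 6/(s^2 + 36).
Multiplying by e^(-6t) shifts s → s + 6, so L{e^(-6*t)*sin(6*t)} = 6/((s + 6)^2 + 36).
Then apply L{t^2·g(t)} = (-1)^2 d^2/ds^2[H(s)] with H(s) = 6/((s + 6)^2 + 36):
differentiating 2 times and applying the sign gives 36*(s^2 + 12*s + 24)/(s^2 + 12*s + 72)^3.

G(s) = 36*(s^2 + 12*s + 24)/(s^2 + 12*s + 72)^3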